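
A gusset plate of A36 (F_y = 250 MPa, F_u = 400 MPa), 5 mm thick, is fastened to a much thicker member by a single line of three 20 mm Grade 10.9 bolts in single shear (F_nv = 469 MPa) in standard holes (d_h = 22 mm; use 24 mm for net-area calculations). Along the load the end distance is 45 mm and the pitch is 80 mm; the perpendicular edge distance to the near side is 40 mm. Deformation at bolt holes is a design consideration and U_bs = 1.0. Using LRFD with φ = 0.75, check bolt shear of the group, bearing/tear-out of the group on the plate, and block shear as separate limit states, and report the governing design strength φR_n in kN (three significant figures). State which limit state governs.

Bolt shear: A_b = π·20²/4 = 314.2 mm²; R_n = 469 × 314.2 × 3 × 1 / 1000 = 442 kN → 0.75 × 442 = 332 kN.
Bearing: edge l_c = 34, r_n = 81.6 kN; interior l_c = 58, r_n = 96 kN; R_n = 81.6 + 2·96 = 273.6 kN → 205 kN.
Block shear: A_gv = 1025, A_nv = 725, A_nt = 140 mm²; R_n = min(0.6F_uA_nv, 0.6F_yA_gv) + U_bs·F_u·A_nt = 209.8 kN → 157 kN.
Block shear governs: 157 kN.

157 kN (block shear governs)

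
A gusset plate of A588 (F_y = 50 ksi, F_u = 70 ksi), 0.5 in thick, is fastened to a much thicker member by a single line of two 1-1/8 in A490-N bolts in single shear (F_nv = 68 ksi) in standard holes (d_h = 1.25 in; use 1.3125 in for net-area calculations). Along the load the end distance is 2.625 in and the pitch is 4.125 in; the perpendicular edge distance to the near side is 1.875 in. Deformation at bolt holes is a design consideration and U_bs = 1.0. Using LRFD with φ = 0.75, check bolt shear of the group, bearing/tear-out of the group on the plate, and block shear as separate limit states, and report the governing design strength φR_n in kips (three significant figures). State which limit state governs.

101 kips (bolt shear governs)

Bolt shear: A_b = π·1.125²/4 = 0.994 in²; R_n = 68 × 0.994 × 2 × 1 = 135.2 kips → 0.75 × 135.2 = 101 kips.
Bearing: edge l_c = 2, r_n = 84 kips; interior l_c = 2.875, r_n = 94.5 kips; R_n = 84 + 1·94.5 = 178.5 kips → 134 kips.
Block shear: A_gv = 3.375, A_nv = 2.391, A_nt = 0.6094 in²; R_n = min(0.6F_uA_nv, 0.6F_yA_gv) + U_bs·F_u·A_nt = 143.1 kips → 107 kips.
Bolt shear governs: 101 kips.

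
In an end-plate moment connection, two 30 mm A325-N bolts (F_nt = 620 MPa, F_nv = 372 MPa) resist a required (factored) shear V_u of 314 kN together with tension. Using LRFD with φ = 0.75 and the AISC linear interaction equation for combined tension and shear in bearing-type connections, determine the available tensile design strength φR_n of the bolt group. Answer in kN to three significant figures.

331 kN

A_b = π·30²/4 = 706.9 mm²; f_rv = 314 × 1000 / (2 × 706.9) = 222.1 MPa.
F'_nt = 1.3 F_nt − (F_nt / φF_nv) f_rv = 1.3·620 − (620/(0.75·372))·222.1 = 312.4 MPa, capped at F_nt → F'_nt = 312.4 MPa.
R_n = F'_nt · A_b · n = 312.4 × 706.9 × 2 / 1000 = 441.7 kN.
Design strength φR_n = 0.75 × 441.7 = 331 kN.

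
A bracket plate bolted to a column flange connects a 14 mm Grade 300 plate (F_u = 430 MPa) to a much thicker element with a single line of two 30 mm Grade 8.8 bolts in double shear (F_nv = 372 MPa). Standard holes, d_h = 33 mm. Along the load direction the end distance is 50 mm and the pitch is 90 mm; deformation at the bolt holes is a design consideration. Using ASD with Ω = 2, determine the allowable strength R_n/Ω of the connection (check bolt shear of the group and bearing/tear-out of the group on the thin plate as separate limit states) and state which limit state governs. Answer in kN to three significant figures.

327 kN (bearing governs)

Bolt shear: A_b = π·30²/4 = 706.9 mm²; R_n = 372 × 706.9 × 2 × 2 / 1000 = 1052 kN → 1052 / 2 = 526 kN.
Bearing (1.2 l_c t F_u ≤ 2.4 d t F_u): upper limit = 2.4·30·14·430 / 1000 = 433.4 kN.
  Edge l_c = 50 − 33/2 = 33.5 → r_n = 242 kN; interior l_c = 90 − 33 = 57 → r_n = 411.8 kN.
  R_n,bearing = 1·242 + 1·411.8 = 653.8 kN → 653.8 / 2 = 327 kN.
Bearing governs: 327 kN.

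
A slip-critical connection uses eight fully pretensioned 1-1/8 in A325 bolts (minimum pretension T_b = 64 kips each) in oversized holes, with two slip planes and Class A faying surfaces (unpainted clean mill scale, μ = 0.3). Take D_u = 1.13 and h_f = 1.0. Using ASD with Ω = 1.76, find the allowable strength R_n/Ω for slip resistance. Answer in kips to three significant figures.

R_n = μ · D_u · h_f · T_b · n_s · n_b = 0.3 × 1.13 × 1.0 × 64 × 2 × 8 = 347.1 kips.
Allowable strength R_n/Ω = 347.1 / 1.76 = 197 kips.

197 kips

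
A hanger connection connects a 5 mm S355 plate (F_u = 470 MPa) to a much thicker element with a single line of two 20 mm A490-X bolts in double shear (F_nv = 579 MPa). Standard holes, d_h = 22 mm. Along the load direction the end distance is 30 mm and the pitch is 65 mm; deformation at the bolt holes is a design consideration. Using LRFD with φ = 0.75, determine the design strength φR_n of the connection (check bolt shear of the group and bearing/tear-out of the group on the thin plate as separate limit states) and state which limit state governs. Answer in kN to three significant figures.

Bolt shear: A_b = π·20²/4 = 314.2 mm²; R_n = 579 × 314.2 × 2 × 2 / 1000 = 727.6 kN → 0.75 × 727.6 = 546 kN.
Bearing (1.2 l_c t F_u ≤ 2.4 d t F_u): upper limit = 2.4·20·5·470 / 1000 = 112.8 kN.
  Edge l_c = 30 − 22/2 = 19 → r_n = 53.58 kN; interior l_c = 65 − 22 = 43 → r_n = 112.8 kN.
  R_n,bearing = 1·53.58 + 1·112.8 = 166.4 kN → 0.75 × 166.4 = 125 kN.
Bearing governs: 125 kN.

125 kN (bearing governs)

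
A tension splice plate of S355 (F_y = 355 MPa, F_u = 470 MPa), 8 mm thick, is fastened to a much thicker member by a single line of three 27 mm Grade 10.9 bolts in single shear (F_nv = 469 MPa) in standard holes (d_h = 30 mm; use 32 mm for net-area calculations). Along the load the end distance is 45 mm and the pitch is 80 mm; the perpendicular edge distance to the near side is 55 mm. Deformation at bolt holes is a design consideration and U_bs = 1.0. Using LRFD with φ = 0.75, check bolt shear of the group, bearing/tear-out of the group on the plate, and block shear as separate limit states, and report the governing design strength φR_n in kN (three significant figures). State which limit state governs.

Bolt shear: A_b = π·27²/4 = 572.6 mm²; R_n = 469 × 572.6 × 3 × 1 / 1000 = 805.6 kN → 0.75 × 805.6 = 604 kN.
Bearing: edge l_c = 30, r_n = 135.4 kN; interior l_c = 50, r_n = 225.6 kN; R_n = 135.4 + 2·225.6 = 586.6 kN → 440 kN.
Block shear: A_gv = 1640, A_nv = 1000, A_nt = 312 mm²; R_n = min(0.6F_uA_nv, 0.6F_yA_gv) + U_bs·F_u·A_nt = 428.6 kN → 321 kN.
Block shear governs: 321 kN.

321 kN (block shear governs)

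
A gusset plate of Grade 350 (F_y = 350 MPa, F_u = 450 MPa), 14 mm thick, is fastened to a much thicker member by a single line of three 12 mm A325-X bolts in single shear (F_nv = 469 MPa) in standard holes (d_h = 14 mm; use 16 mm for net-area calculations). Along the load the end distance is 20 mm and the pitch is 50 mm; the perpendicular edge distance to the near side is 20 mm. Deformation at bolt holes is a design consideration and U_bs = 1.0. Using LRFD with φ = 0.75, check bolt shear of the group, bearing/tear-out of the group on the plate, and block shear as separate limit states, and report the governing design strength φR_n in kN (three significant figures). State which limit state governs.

119 kN (bolt shear governs)

Bolt shear: A_b = π·12²/4 = 113.1 mm²; R_n = 469 × 113.1 × 3 × 1 / 1000 = 159.1 kN → 0.75 × 159.1 = 119 kN.
Bearing: edge l_c = 13, r_n = 98.28 kN; interior l_c = 36, r_n = 181.4 kN; R_n = 98.28 + 2·181.4 = 461.2 kN → 346 kN.
Block shear: A_gv = 1680, A_nv = 1120, A_nt = 168 mm²; R_n = min(0.6F_uA_nv, 0.6F_yA_gv) + U_bs·F_u·A_nt = 378 kN → 284 kN.
Bolt shear governs: 119 kN.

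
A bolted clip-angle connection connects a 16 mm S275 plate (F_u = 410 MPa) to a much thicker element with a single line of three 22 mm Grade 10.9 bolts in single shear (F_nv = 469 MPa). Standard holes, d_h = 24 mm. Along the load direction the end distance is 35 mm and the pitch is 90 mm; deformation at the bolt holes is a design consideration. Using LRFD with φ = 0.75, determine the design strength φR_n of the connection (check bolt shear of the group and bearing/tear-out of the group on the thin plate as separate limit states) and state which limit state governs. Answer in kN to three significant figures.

401 kN (bolt shear governs)

Bolt shear: A_b = π·22²/4 = 380.1 mm²; R_n = 469 × 380.1 × 3 × 1 / 1000 = 534.8 kN → 0.75 × 534.8 = 401 kN.
Bearing (1.2 l_c t F_u ≤ 2.4 d t F_u): upper limit = 2.4·22·16·410 / 1000 = 346.4 kN.
  Edge l_c = 35 − 24/2 = 23 → r_n = 181.1 kN; interior l_c = 90 − 24 = 66 → r_n = 346.4 kN.
  R_n,bearing = 1·181.1 + 2·346.4 = 873.8 kN → 0.75 × 873.8 = 655 kN.
Bolt shear governs: 401 kN.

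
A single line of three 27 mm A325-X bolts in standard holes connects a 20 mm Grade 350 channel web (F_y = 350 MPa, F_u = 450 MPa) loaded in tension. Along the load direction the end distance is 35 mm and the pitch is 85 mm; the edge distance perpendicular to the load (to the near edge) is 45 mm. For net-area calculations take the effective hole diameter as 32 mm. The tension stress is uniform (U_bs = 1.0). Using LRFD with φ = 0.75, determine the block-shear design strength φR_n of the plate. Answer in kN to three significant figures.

702 kN

Shear plane L_v = 35 + 2·85 = 205 mm; A_gv = 205 × 20 = 4100 mm².
A_nv = (205 − 2.5·32) × 20 = 2500 mm².
A_nt = (45 − 0.5·32) × 20 = 580 mm².
0.6 F_u A_nv = 675 kN; 0.6 F_y A_gv = 861 kN → shear rupture governs the shear term.
R_n = 675 + 1.0 × 450 × 580 / 1000 = 936 kN.
Design strength φR_n = 0.75 × 936 = 702 kN.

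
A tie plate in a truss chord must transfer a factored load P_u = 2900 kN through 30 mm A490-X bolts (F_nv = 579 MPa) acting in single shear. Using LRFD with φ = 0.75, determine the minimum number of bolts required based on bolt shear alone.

A_b = π·30²/4 = 706.9 mm².
Per-bolt design strength φR_n = 0.75 × 579 × 706.9 × 1 / 1000 = 307 kN.
n ≥ 2900 / 307 = 9.448 → use 10 bolts.

10 bolts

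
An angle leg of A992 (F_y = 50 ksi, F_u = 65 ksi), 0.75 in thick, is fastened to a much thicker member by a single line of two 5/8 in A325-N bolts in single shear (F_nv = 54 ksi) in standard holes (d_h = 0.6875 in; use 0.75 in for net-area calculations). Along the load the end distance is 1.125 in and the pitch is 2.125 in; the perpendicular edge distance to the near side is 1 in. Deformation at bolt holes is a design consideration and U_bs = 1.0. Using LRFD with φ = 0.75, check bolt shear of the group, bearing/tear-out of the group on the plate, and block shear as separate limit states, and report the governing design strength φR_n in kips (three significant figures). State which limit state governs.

24.9 kips (bolt shear governs)

Bolt shear: A_b = π·0.625²/4 = 0.3068 in²; R_n = 54 × 0.3068 × 2 × 1 = 33.13 kips → 0.75 × 33.13 = 24.9 kips.
Bearing: edge l_c = 0.7812, r_n = 45.7 kips; interior l_c = 1.438, r_n = 73.12 kips; R_n = 45.7 + 1·73.12 = 118.8 kips → 89.1 kips.
Block shear: A_gv = 2.438, A_nv = 1.594, A_nt = 0.4688 in²; R_n = min(0.6F_uA_nv, 0.6F_yA_gv) + U_bs·F_u·A_nt = 92.62 kips → 69.5 kips.
Bolt shear governs: 24.9 kips.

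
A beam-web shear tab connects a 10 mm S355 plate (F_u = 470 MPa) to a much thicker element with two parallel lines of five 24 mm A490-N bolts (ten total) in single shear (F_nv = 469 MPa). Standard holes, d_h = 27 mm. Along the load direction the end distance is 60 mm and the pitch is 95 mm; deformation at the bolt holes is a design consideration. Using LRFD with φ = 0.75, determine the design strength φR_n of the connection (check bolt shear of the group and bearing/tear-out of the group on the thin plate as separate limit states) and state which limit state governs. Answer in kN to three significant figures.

Bolt shear: A_b = π·24²/4 = 452.4 mm²; R_n = 469 × 452.4 × 10 × 1 / 1000 = 2122 kN → 0.75 × 2122 = 1590 kN.
Bearing (1.2 l_c t F_u ≤ 2.4 d t F_u): upper limit = 2.4·24·10·470 / 1000 = 270.7 kN.
  Edge l_c = 60 − 27/2 = 46.5 → r_n = 262.3 kN; interior l_c = 95 − 27 = 68 → r_n = 270.7 kN.
  R_n,bearing = 2·262.3 + 8·270.7 = 2690 kN → 0.75 × 2690 = 2020 kN.
Bolt shear governs: 1590 kN.

1590 kN (bolt shear governs)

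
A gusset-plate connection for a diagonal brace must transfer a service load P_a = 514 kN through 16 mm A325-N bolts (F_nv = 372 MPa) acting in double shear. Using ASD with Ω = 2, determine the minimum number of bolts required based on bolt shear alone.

A_b = π·16²/4 = 201.1 mm².
Per-bolt allowable strength R_n/Ω = 372 × 201.1 × 2 / 1000 / 2 = 74.8 kN.
n ≥ 514 / 74.8 = 6.872 → use 7 bolts.

7 bolts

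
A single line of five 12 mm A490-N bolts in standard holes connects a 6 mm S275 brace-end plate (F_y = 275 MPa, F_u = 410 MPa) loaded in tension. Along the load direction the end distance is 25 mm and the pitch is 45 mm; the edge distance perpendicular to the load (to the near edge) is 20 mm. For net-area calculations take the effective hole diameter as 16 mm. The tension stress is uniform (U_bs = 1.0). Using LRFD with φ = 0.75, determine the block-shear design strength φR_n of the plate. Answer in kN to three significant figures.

Shear plane L_v = 25 + 4·45 = 205 mm; A_gv = 205 × 6 = 1230 mm².
A_nv = (205 − 4.5·16) × 6 = 798 mm².
A_nt = (20 − 0.5·16) × 6 = 72 mm².
0.6 F_u A_nv = 196.3 kN; 0.6 F_y A_gv = 203 kN → shear rupture governs the shear term.
R_n = 196.3 + 1.0 × 410 × 72 / 1000 = 225.8 kN.
Design strength φR_n = 0.75 × 225.8 = 169 kN.

169 kN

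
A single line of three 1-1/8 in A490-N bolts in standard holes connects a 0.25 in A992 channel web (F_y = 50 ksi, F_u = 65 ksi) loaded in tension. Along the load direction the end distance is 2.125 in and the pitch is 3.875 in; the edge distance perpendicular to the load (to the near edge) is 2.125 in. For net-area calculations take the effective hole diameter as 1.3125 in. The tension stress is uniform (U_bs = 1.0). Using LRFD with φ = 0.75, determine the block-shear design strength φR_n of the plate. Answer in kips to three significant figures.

66.1 kips

Shear plane L_v = 2.125 + 2·3.875 = 9.875 in; A_gv = 9.875 × 0.25 = 2.469 in².
A_nv = (9.875 − 2.5·1.3125) × 0.25 = 1.648 in².
A_nt = (2.125 − 0.5·1.3125) × 0.25 = 0.3672 in².
0.6 F_u A_nv = 64.29 kips; 0.6 F_y A_gv = 74.06 kips → shear rupture governs the shear term.
R_n = 64.29 + 1.0 × 65 × 0.3672 = 88.16 kips.
Design strength φR_n = 0.75 × 88.16 = 66.1 kips.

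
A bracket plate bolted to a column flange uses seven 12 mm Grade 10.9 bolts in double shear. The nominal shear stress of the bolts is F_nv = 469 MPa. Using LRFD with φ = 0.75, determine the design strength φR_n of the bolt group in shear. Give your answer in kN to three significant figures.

557 kN

A_b = π × 12² / 4 = 113.1 mm².
R_n = F_nv · A_b · n · n_s = 469 × 113.1 × 7 × 2 / 1000 = 742.6 kN.
Design strength φR_n = 0.75 × 742.6 = 557 kN.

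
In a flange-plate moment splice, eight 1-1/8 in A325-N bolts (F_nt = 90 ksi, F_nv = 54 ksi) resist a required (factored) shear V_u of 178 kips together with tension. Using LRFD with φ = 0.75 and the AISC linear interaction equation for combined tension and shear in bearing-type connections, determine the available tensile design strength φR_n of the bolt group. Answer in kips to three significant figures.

401 kips

A_b = π·1.125²/4 = 0.994 in²; f_rv = 178 / (8 × 0.994) = 22.38 ksi.
F'_nt = 1.3 F_nt − (F_nt / φF_nv) f_rv = 1.3·90 − (90/(0.75·54))·22.38 = 67.26 ksi, capped at F_nt → F'_nt = 67.26 ksi.
R_n = F'_nt · A_b · n = 67.26 × 0.994 × 8 = 534.8 kips.
Design strength φR_n = 0.75 × 534.8 = 401 kips.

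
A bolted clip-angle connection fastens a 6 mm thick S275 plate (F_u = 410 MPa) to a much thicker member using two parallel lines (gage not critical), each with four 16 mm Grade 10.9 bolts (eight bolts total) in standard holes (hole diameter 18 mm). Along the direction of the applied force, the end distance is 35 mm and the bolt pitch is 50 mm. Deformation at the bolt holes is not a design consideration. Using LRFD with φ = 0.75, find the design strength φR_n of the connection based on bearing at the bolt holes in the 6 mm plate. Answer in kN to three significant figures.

675 kN

Per bolt r_n = 1.5 l_c t F_u ≤ 3.0 d t F_u; upper limit = 3.0 × 16 × 6 × 410 / 1000 = 118.1 kN.
Edge bolt: l_c = 35 − 18/2 = 26 mm → 1.5 × 26 × 6 × 410 / 1000 = 95.94 → r_n = 95.94 kN.
Interior bolts: l_c = 50 − 18 = 32 mm → 1.5 × 32 × 6 × 410 / 1000 = 118.1 → r_n = 118.1 kN.
R_n = 2 × 95.94 + 6 × 118.1 = 900.4 kN.
Design strength φR_n = 0.75 × 900.4 = 675 kN.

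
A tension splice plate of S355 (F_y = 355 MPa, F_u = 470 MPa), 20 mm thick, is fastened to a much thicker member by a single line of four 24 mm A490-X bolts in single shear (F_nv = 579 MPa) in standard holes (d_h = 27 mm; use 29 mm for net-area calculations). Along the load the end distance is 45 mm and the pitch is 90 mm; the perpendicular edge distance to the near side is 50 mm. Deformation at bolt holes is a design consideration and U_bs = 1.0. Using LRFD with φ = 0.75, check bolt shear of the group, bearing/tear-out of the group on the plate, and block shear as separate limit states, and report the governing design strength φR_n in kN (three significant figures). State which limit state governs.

786 kN (bolt shear governs)

Bolt shear: A_b = π·24²/4 = 452.4 mm²; R_n = 579 × 452.4 × 4 × 1 / 1000 = 1048 kN → 0.75 × 1048 = 786 kN.
Bearing: edge l_c = 31.5, r_n = 355.3 kN; interior l_c = 63, r_n = 541.4 kN; R_n = 355.3 + 3·541.4 = 1980 kN → 1480 kN.
Block shear: A_gv = 6300, A_nv = 4270, A_nt = 710 mm²; R_n = min(0.6F_uA_nv, 0.6F_yA_gv) + U_bs·F_u·A_nt = 1538 kN → 1150 kN.
Bolt shear governs: 786 kN.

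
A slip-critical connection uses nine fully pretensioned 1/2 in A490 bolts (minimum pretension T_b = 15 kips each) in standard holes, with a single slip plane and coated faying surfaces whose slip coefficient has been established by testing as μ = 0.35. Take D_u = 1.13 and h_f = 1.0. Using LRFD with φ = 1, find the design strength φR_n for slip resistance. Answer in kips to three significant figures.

R_n = μ · D_u · h_f · T_b · n_s · n_b = 0.35 × 1.13 × 1.0 × 15 × 1 × 9 = 53.39 kips.
Design strength φR_n = 1 × 53.39 = 53.4 kips.

53.4 kips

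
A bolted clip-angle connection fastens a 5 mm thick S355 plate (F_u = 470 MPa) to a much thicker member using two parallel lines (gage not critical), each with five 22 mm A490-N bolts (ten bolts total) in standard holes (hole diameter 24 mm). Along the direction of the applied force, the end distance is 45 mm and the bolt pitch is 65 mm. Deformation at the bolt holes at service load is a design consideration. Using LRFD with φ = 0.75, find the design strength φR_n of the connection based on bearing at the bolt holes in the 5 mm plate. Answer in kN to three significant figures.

833 kN

Per bolt r_n = 1.2 l_c t F_u ≤ 2.4 d t F_u; upper limit = 2.4 × 22 × 5 × 470 / 1000 = 124.1 kN.
Edge bolt: l_c = 45 − 24/2 = 33 mm → 1.2 × 33 × 5 × 470 / 1000 = 93.06 → r_n = 93.06 kN.
Interior bolts: l_c = 65 − 24 = 41 mm → 1.2 × 41 × 5 × 470 / 1000 = 115.6 → r_n = 115.6 kN.
R_n = 2 × 93.06 + 8 × 115.6 = 1111 kN.
Design strength φR_n = 0.75 × 1111 = 833 kN.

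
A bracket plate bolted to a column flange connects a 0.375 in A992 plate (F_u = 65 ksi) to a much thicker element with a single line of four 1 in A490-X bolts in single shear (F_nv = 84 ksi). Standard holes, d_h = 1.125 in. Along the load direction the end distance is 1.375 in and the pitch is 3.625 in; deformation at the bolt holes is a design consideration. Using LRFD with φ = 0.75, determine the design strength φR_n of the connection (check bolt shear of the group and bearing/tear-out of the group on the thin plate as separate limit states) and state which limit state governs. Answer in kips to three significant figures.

Bolt shear: A_b = π·1²/4 = 0.7854 in²; R_n = 84 × 0.7854 × 4 × 1 = 263.9 kips → 0.75 × 263.9 = 198 kips.
Bearing (1.2 l_c t F_u ≤ 2.4 d t F_u): upper limit = 2.4·1·0.375·65 = 58.5 kips.
  Edge l_c = 1.375 − 1.125/2 = 0.8125 → r_n = 23.77 kips; interior l_c = 3.625 − 1.125 = 2.5 → r_n = 58.5 kips.
  R_n,bearing = 1·23.77 + 3·58.5 = 199.3 kips → 0.75 × 199.3 = 149 kips.
Bearing governs: 149 kips.

149 kips (bearing governs)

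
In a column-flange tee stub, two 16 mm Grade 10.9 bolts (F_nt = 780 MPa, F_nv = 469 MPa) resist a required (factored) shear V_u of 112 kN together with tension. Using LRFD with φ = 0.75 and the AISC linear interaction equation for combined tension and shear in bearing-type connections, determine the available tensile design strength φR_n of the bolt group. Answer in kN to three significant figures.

120 kN

A_b = π·16²/4 = 201.1 mm²; f_rv = 112 × 1000 / (2 × 201.1) = 278.5 MPa.
F'_nt = 1.3 F_nt − (F_nt / φF_nv) f_rv = 1.3·780 − (780/(0.75·469))·278.5 = 396.4 MPa, capped at F_nt → F'_nt = 396.4 MPa.
R_n = F'_nt · A_b · n = 396.4 × 201.1 × 2 / 1000 = 159.4 kN.
Design strength φR_n = 0.75 × 159.4 = 120 kN.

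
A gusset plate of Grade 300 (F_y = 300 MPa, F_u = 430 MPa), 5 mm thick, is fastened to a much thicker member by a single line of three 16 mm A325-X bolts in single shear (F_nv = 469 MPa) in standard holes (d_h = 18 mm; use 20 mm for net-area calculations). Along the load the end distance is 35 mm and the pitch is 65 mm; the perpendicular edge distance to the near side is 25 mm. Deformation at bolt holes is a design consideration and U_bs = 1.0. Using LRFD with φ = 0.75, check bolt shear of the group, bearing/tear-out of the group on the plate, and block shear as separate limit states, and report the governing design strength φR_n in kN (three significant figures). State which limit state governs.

Bolt shear: A_b = π·16²/4 = 201.1 mm²; R_n = 469 × 201.1 × 3 × 1 / 1000 = 282.9 kN → 0.75 × 282.9 = 212 kN.
Bearing: edge l_c = 26, r_n = 67.08 kN; interior l_c = 47, r_n = 82.56 kN; R_n = 67.08 + 2·82.56 = 232.2 kN → 174 kN.
Block shear: A_gv = 825, A_nv = 575, A_nt = 75 mm²; R_n = min(0.6F_uA_nv, 0.6F_yA_gv) + U_bs·F_u·A_nt = 180.6 kN → 135 kN.
Block shear governs: 135 kN.

135 kN (block shear governs)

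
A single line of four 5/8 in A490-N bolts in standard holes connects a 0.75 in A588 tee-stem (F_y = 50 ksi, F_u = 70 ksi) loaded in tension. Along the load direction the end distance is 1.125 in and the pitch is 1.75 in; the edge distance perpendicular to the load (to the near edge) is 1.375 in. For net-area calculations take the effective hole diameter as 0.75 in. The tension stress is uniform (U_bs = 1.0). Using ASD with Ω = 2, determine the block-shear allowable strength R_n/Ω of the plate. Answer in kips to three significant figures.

85.3 kips

Shear plane L_v = 1.125 + 3·1.75 = 6.375 in; A_gv = 6.375 × 0.75 = 4.781 in².
A_nv = (6.375 − 3.5·0.75) × 0.75 = 2.812 in².
A_nt = (1.375 − 0.5·0.75) × 0.75 = 0.75 in².
0.6 F_u A_nv = 118.1 kips; 0.6 F_y A_gv = 143.4 kips → shear rupture governs the shear term.
R_n = 118.1 + 1.0 × 70 × 0.75 = 170.6 kips.
Allowable strength R_n/Ω = 170.6 / 2 = 85.3 kips.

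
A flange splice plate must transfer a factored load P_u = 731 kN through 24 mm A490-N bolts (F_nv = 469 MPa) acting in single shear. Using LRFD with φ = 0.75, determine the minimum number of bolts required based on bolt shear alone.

5 bolts

A_b = π·24²/4 = 452.4 mm².
Per-bolt design strength φR_n = 0.75 × 469 × 452.4 × 1 / 1000 = 159.1 kN.
n ≥ 731 / 159.1 = 4.594 → use 5 bolts.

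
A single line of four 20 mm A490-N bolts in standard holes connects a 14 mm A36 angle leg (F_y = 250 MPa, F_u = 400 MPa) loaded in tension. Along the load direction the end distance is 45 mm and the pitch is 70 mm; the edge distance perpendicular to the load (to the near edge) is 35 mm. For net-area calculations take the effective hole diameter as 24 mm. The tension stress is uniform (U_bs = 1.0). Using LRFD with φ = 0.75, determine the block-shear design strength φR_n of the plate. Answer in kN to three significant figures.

Shear plane L_v = 45 + 3·70 = 255 mm; A_gv = 255 × 14 = 3570 mm².
A_nv = (255 − 3.5·24) × 14 = 2394 mm².
A_nt = (35 − 0.5·24) × 14 = 322 mm².
0.6 F_u A_nv = 574.6 kN; 0.6 F_y A_gv = 535.5 kN → shear yielding governs the shear term.
R_n = 535.5 + 1.0 × 400 × 322 / 1000 = 664.3 kN.
Design strength φR_n = 0.75 × 664.3 = 498 kN.

498 kN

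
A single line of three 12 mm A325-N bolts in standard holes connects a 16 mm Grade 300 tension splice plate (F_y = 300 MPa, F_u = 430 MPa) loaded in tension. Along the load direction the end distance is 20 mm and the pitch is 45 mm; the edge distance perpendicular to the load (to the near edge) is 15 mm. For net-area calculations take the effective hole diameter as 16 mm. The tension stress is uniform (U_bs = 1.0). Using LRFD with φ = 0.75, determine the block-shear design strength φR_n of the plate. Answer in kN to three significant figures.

253 kN

Shear plane L_v = 20 + 2·45 = 110 mm; A_gv = 110 × 16 = 1760 mm².
A_nv = (110 − 2.5·16) × 16 = 1120 mm².
A_nt = (15 − 0.5·16) × 16 = 112 mm².
0.6 F_u A_nv = 289 kN; 0.6 F_y A_gv = 316.8 kN → shear rupture governs the shear term.
R_n = 289 + 1.0 × 430 × 112 / 1000 = 337.1 kN.
Design strength φR_n = 0.75 × 337.1 = 253 kN.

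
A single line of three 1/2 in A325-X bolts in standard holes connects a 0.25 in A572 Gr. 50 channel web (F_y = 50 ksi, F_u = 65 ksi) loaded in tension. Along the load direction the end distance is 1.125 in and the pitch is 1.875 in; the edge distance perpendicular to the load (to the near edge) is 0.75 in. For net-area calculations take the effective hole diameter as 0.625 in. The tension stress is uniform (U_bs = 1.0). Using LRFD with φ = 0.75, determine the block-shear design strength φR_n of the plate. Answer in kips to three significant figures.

29.6 kips

Shear plane L_v = 1.125 + 2·1.875 = 4.875 in; A_gv = 4.875 × 0.25 = 1.219 in².
A_nv = (4.875 − 2.5·0.625) × 0.25 = 0.8281 in².
A_nt = (0.75 − 0.5·0.625) × 0.25 = 0.1094 in².
0.6 F_u A_nv = 32.3 kips; 0.6 F_y A_gv = 36.56 kips → shear rupture governs the shear term.
R_n = 32.3 + 1.0 × 65 × 0.1094 = 39.41 kips.
Design strength φR_n = 0.75 × 39.41 = 29.6 kips.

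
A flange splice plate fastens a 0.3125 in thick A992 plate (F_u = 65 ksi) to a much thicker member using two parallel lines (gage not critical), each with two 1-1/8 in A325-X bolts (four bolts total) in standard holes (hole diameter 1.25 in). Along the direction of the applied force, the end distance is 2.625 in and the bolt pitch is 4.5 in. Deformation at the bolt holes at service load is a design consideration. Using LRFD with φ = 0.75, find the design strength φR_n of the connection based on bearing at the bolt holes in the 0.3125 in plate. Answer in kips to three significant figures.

Per bolt r_n = 1.2 l_c t F_u ≤ 2.4 d t F_u; upper limit = 2.4 × 1.125 × 0.3125 × 65 = 54.84 kips.
Edge bolt: l_c = 2.625 − 1.25/2 = 2 in → 1.2 × 2 × 0.3125 × 65 = 48.75 → r_n = 48.75 kips.
Interior bolts: l_c = 4.5 − 1.25 = 3.25 in → 1.2 × 3.25 × 0.3125 × 65 = 79.22 → r_n = 54.84 kips.
R_n = 2 × 48.75 + 2 × 54.84 = 207.2 kips.
Design strength φR_n = 0.75 × 207.2 = 155 kips.

155 kips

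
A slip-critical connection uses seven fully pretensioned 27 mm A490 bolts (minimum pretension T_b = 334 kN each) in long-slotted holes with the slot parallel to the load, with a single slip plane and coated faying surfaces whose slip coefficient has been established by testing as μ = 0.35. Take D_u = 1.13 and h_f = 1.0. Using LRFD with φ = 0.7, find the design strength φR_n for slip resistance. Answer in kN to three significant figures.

R_n = μ · D_u · h_f · T_b · n_s · n_b = 0.35 × 1.13 × 1.0 × 334 × 1 × 7 = 924.7 kN.
Design strength φR_n = 0.7 × 924.7 = 647 kN.

647 kN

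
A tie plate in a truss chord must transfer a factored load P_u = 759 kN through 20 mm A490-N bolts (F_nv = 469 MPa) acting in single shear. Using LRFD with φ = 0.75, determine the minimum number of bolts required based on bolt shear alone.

7 bolts

A_b = π·20²/4 = 314.2 mm².
Per-bolt design strength φR_n = 0.75 × 469 × 314.2 × 1 / 1000 = 110.5 kN.
n ≥ 759 / 110.5 = 6.868 → use 7 bolts.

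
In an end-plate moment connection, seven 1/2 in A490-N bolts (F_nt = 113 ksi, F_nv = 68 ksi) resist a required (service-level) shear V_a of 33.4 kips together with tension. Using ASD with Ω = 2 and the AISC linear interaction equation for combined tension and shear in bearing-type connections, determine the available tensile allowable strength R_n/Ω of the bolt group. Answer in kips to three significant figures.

A_b = π·0.5²/4 = 0.1963 in²; f_rv = 33.4 / (7 × 0.1963) = 24.3 ksi.
F'_nt = 1.3 F_nt − (Ω F_nt / F_nv) f_rv = 1.3·113 − (2·113/68)·24.3 = 66.14 ksi, capped at F_nt → F'_nt = 66.14 ksi.
R_n = F'_nt · A_b · n = 66.14 × 0.1963 × 7 = 90.9 kips.
Allowable strength R_n/Ω = 90.9 / 2 = 45.5 kips.

45.5 kips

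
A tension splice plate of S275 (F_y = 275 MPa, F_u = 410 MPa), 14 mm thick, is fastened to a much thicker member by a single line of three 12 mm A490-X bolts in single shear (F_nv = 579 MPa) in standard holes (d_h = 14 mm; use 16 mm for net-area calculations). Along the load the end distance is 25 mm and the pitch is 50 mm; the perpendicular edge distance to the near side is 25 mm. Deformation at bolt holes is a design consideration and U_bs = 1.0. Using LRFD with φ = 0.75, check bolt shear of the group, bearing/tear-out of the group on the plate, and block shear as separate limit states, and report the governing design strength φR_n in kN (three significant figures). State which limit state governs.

147 kN (bolt shear governs)

Bolt shear: A_b = π·12²/4 = 113.1 mm²; R_n = 579 × 113.1 × 3 × 1 / 1000 = 196.5 kN → 0.75 × 196.5 = 147 kN.
Bearing: edge l_c = 18, r_n = 124 kN; interior l_c = 36, r_n = 165.3 kN; R_n = 124 + 2·165.3 = 454.6 kN → 341 kN.
Block shear: A_gv = 1750, A_nv = 1190, A_nt = 238 mm²; R_n = min(0.6F_uA_nv, 0.6F_yA_gv) + U_bs·F_u·A_nt = 386.3 kN → 290 kN.
Bolt shear governs: 147 kN.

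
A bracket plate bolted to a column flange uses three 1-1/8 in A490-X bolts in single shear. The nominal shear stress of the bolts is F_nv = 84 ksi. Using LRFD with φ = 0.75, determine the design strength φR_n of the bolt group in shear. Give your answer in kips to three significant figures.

188 kips

A_b = π × 1.125² / 4 = 0.994 in².
R_n = F_nv · A_b · n · n_s = 84 × 0.994 × 3 × 1 = 250.5 kips.
Design strength φR_n = 0.75 × 250.5 = 188 kips.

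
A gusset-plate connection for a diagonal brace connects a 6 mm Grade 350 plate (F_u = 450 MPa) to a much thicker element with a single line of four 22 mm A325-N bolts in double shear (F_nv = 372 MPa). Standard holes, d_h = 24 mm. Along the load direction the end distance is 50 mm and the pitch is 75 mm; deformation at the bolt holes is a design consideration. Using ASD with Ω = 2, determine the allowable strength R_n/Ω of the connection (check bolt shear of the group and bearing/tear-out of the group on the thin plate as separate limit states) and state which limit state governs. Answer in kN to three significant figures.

Bolt shear: A_b = π·22²/4 = 380.1 mm²; R_n = 372 × 380.1 × 4 × 2 / 1000 = 1131 kN → 1131 / 2 = 566 kN.
Bearing (1.2 l_c t F_u ≤ 2.4 d t F_u): upper limit = 2.4·22·6·450 / 1000 = 142.6 kN.
  Edge l_c = 50 − 24/2 = 38 → r_n = 123.1 kN; interior l_c = 75 − 24 = 51 → r_n = 142.6 kN.
  R_n,bearing = 1·123.1 + 3·142.6 = 550.8 kN → 550.8 / 2 = 275 kN.
Bearing governs: 275 kN.

275 kN (bearing governs)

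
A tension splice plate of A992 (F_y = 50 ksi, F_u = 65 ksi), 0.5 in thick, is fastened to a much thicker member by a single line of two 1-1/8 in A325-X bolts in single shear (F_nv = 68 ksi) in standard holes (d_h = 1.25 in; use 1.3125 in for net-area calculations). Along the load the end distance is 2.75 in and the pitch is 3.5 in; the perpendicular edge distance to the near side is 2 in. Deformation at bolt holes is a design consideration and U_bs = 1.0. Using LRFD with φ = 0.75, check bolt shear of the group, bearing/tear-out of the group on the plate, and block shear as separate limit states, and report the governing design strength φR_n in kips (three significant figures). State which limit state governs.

Bolt shear: A_b = π·1.125²/4 = 0.994 in²; R_n = 68 × 0.994 × 2 × 1 = 135.2 kips → 0.75 × 135.2 = 101 kips.
Bearing: edge l_c = 2.125, r_n = 82.88 kips; interior l_c = 2.25, r_n = 87.75 kips; R_n = 82.88 + 1·87.75 = 170.6 kips → 128 kips.
Block shear: A_gv = 3.125, A_nv = 2.141, A_nt = 0.6719 in²; R_n = min(0.6F_uA_nv, 0.6F_yA_gv) + U_bs·F_u·A_nt = 127.2 kips → 95.4 kips.
Block shear governs: 95.4 kips.

95.4 kips (block shear governs)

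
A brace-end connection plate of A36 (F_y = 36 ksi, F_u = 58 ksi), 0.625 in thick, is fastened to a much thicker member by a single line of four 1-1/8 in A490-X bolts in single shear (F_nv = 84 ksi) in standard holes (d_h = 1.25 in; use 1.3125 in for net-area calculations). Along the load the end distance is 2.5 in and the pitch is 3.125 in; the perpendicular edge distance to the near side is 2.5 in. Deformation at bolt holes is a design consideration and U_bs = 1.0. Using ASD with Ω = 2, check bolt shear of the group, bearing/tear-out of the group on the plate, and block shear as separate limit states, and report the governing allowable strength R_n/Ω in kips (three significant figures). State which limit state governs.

Bolt shear: A_b = π·1.125²/4 = 0.994 in²; R_n = 84 × 0.994 × 4 × 1 = 334 kips → 334 / 2 = 167 kips.
Bearing: edge l_c = 1.875, r_n = 81.56 kips; interior l_c = 1.875, r_n = 81.56 kips; R_n = 81.56 + 3·81.56 = 326.2 kips → 163 kips.
Block shear: A_gv = 7.422, A_nv = 4.551, A_nt = 1.152 in²; R_n = min(0.6F_uA_nv, 0.6F_yA_gv) + U_bs·F_u·A_nt = 225.2 kips → 113 kips.
Block shear governs: 113 kips.

113 kips (block shear governs)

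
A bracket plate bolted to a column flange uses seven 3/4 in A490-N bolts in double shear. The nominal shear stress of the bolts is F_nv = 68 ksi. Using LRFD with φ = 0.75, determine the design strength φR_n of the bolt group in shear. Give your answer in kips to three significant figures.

315 kips

A_b = π × 0.75² / 4 = 0.4418 in².
R_n = F_nv · A_b · n · n_s = 68 × 0.4418 × 7 × 2 = 420.6 kips.
Design strength φR_n = 0.75 × 420.6 = 315 kips.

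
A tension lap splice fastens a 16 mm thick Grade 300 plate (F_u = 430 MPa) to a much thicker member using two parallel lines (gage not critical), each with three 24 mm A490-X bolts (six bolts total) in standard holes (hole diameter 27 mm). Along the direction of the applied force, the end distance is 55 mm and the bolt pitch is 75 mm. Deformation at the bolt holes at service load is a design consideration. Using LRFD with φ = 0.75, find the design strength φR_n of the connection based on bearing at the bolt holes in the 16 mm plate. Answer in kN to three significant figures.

Per bolt r_n = 1.2 l_c t F_u ≤ 2.4 d t F_u; upper limit = 2.4 × 24 × 16 × 430 / 1000 = 396.3 kN.
Edge bolt: l_c = 55 − 27/2 = 41.5 mm → 1.2 × 41.5 × 16 × 430 / 1000 = 342.6 → r_n = 342.6 kN.
Interior bolts: l_c = 75 − 27 = 48 mm → 1.2 × 48 × 16 × 430 / 1000 = 396.3 → r_n = 396.3 kN.
R_n = 2 × 342.6 + 4 × 396.3 = 2270 kN.
Design strength φR_n = 0.75 × 2270 = 1700 kN.

1700 kN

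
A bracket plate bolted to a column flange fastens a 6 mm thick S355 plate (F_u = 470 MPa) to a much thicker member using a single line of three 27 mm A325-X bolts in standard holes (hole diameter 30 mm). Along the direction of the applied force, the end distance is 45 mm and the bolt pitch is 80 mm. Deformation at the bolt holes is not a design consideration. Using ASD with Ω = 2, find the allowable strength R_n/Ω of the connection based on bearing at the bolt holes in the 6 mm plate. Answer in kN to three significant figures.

275 kN

Per bolt r_n = 1.5 l_c t F_u ≤ 3.0 d t F_u; upper limit = 3.0 × 27 × 6 × 470 / 1000 = 228.4 kN.
Edge bolt: l_c = 45 − 30/2 = 30 mm → 1.5 × 30 × 6 × 470 / 1000 = 126.9 → r_n = 126.9 kN.
Interior bolts: l_c = 80 − 30 = 50 mm → 1.5 × 50 × 6 × 470 / 1000 = 211.5 → r_n = 211.5 kN.
R_n = 1 × 126.9 + 2 × 211.5 = 549.9 kN.
Allowable strength R_n/Ω = 549.9 / 2 = 275 kN.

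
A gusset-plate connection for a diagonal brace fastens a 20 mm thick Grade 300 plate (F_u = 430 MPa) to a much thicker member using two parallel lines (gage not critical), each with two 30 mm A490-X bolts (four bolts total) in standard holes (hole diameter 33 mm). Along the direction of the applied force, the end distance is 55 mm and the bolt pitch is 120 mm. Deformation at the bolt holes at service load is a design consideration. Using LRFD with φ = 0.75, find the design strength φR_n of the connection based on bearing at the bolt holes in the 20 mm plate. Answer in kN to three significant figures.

Per bolt r_n = 1.2 l_c t F_u ≤ 2.4 d t F_u; upper limit = 2.4 × 30 × 20 × 430 / 1000 = 619.2 kN.
Edge bolt: l_c = 55 − 33/2 = 38.5 mm → 1.2 × 38.5 × 20 × 430 / 1000 = 397.3 → r_n = 397.3 kN.
Interior bolts: l_c = 120 − 33 = 87 mm → 1.2 × 87 × 20 × 430 / 1000 = 897.8 → r_n = 619.2 kN.
R_n = 2 × 397.3 + 2 × 619.2 = 2033 kN.
Design strength φR_n = 0.75 × 2033 = 1520 kN.

1520 kN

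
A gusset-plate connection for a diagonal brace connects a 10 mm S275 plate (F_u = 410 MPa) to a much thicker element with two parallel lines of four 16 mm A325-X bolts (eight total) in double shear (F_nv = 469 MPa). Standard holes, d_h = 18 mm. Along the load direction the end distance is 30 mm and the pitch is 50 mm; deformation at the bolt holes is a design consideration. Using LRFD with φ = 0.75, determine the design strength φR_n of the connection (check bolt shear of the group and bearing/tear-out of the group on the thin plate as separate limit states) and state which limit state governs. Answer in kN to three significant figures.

Bolt shear: A_b = π·16²/4 = 201.1 mm²; R_n = 469 × 201.1 × 8 × 2 / 1000 = 1509 kN → 0.75 × 1509 = 1130 kN.
Bearing (1.2 l_c t F_u ≤ 2.4 d t F_u): upper limit = 2.4·16·10·410 / 1000 = 157.4 kN.
  Edge l_c = 30 − 18/2 = 21 → r_n = 103.3 kN; interior l_c = 50 − 18 = 32 → r_n = 157.4 kN.
  R_n,bearing = 2·103.3 + 6·157.4 = 1151 kN → 0.75 × 1151 = 863 kN.
Bearing governs: 863 kN.

863 kN (bearing governs)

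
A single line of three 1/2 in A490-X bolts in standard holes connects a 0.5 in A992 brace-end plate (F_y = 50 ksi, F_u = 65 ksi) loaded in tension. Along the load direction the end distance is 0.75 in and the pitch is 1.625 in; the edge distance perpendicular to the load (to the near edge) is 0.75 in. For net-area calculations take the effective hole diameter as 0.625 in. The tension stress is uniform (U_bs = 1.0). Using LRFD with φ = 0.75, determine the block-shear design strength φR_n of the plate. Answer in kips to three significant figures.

46.3 kips

Shear plane L_v = 0.75 + 2·1.625 = 4 in; A_gv = 4 × 0.5 = 2 in².
A_nv = (4 − 2.5·0.625) × 0.5 = 1.219 in².
A_nt = (0.75 − 0.5·0.625) × 0.5 = 0.2188 in².
0.6 F_u A_nv = 47.53 kips; 0.6 F_y A_gv = 60 kips → shear rupture governs the shear term.
R_n = 47.53 + 1.0 × 65 × 0.2188 = 61.75 kips.
Design strength φR_n = 0.75 × 61.75 = 46.3 kips.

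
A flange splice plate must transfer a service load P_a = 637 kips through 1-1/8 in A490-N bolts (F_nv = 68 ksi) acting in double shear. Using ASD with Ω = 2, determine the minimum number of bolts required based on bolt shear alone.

10 bolts

A_b = π·1.125²/4 = 0.994 in².
Per-bolt allowable strength R_n/Ω = 68 × 0.994 × 2 / 2 = 67.59 kips.
n ≥ 637 / 67.59 = 9.424 → use 10 bolts.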